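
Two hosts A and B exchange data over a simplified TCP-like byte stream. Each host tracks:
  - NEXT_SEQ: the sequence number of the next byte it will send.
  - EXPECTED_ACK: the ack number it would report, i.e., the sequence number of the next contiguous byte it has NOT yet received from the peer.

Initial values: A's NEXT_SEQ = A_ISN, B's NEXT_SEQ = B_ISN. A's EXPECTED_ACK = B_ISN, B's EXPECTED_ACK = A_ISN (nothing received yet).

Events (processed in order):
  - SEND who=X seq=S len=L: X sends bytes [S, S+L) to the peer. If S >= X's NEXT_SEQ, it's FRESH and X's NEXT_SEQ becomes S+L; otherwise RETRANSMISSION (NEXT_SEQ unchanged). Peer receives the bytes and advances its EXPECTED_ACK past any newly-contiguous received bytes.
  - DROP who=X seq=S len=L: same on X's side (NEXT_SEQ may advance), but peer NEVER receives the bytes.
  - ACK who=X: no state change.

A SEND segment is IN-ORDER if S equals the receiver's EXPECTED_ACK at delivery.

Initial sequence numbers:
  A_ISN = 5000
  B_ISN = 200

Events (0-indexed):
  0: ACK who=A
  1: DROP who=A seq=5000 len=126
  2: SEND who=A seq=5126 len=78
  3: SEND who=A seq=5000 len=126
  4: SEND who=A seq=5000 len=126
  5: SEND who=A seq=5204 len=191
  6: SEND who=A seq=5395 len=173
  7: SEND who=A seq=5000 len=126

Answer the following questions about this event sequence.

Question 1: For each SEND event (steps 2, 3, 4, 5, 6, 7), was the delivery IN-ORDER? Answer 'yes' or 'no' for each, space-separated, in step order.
Answer: no yes no yes yes no

Derivation:
Step 2: SEND seq=5126 -> out-of-order
Step 3: SEND seq=5000 -> in-order
Step 4: SEND seq=5000 -> out-of-order
Step 5: SEND seq=5204 -> in-order
Step 6: SEND seq=5395 -> in-order
Step 7: SEND seq=5000 -> out-of-order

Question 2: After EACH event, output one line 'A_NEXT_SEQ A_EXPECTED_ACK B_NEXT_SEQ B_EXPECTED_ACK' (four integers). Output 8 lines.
5000 200 200 5000
5126 200 200 5000
5204 200 200 5000
5204 200 200 5204
5204 200 200 5204
5395 200 200 5395
5568 200 200 5568
5568 200 200 5568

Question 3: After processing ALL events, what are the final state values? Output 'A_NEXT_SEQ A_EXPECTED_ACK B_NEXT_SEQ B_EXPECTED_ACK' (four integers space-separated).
Answer: 5568 200 200 5568

Derivation:
After event 0: A_seq=5000 A_ack=200 B_seq=200 B_ack=5000
After event 1: A_seq=5126 A_ack=200 B_seq=200 B_ack=5000
After event 2: A_seq=5204 A_ack=200 B_seq=200 B_ack=5000
After event 3: A_seq=5204 A_ack=200 B_seq=200 B_ack=5204
After event 4: A_seq=5204 A_ack=200 B_seq=200 B_ack=5204
After event 5: A_seq=5395 A_ack=200 B_seq=200 B_ack=5395
After event 6: A_seq=5568 A_ack=200 B_seq=200 B_ack=5568
After event 7: A_seq=5568 A_ack=200 B_seq=200 B_ack=5568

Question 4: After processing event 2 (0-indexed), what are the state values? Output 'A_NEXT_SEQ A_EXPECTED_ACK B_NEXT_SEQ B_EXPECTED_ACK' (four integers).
After event 0: A_seq=5000 A_ack=200 B_seq=200 B_ack=5000
After event 1: A_seq=5126 A_ack=200 B_seq=200 B_ack=5000
After event 2: A_seq=5204 A_ack=200 B_seq=200 B_ack=5000

5204 200 200 5000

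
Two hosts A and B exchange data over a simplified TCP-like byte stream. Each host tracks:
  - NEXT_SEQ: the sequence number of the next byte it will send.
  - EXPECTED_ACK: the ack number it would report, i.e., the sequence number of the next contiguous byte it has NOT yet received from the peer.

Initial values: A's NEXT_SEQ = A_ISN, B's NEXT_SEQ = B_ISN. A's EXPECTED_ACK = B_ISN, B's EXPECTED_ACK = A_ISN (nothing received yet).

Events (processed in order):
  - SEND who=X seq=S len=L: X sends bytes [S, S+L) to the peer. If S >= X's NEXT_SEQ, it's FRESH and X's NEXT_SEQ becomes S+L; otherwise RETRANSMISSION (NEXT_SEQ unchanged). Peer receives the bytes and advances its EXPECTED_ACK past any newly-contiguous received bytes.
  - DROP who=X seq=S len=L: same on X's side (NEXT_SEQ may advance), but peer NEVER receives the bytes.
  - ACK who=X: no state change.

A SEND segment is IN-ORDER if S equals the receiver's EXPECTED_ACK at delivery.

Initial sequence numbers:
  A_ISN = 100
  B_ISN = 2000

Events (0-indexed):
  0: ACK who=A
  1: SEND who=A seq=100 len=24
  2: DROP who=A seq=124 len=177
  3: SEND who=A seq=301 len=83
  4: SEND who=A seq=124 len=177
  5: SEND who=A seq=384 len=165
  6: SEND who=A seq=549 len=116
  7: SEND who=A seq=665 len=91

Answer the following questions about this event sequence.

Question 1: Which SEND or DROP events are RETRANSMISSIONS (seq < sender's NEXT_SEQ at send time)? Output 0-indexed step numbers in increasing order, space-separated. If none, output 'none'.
Answer: 4

Derivation:
Step 1: SEND seq=100 -> fresh
Step 2: DROP seq=124 -> fresh
Step 3: SEND seq=301 -> fresh
Step 4: SEND seq=124 -> retransmit
Step 5: SEND seq=384 -> fresh
Step 6: SEND seq=549 -> fresh
Step 7: SEND seq=665 -> fresh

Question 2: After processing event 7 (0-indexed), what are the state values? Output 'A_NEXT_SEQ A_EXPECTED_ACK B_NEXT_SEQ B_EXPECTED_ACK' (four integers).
After event 0: A_seq=100 A_ack=2000 B_seq=2000 B_ack=100
After event 1: A_seq=124 A_ack=2000 B_seq=2000 B_ack=124
After event 2: A_seq=301 A_ack=2000 B_seq=2000 B_ack=124
After event 3: A_seq=384 A_ack=2000 B_seq=2000 B_ack=124
After event 4: A_seq=384 A_ack=2000 B_seq=2000 B_ack=384
After event 5: A_seq=549 A_ack=2000 B_seq=2000 B_ack=549
After event 6: A_seq=665 A_ack=2000 B_seq=2000 B_ack=665
After event 7: A_seq=756 A_ack=2000 B_seq=2000 B_ack=756

756 2000 2000 756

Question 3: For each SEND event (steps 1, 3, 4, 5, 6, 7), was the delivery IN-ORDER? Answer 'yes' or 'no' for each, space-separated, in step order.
Step 1: SEND seq=100 -> in-order
Step 3: SEND seq=301 -> out-of-order
Step 4: SEND seq=124 -> in-order
Step 5: SEND seq=384 -> in-order
Step 6: SEND seq=549 -> in-order
Step 7: SEND seq=665 -> in-order

Answer: yes no yes yes yes yes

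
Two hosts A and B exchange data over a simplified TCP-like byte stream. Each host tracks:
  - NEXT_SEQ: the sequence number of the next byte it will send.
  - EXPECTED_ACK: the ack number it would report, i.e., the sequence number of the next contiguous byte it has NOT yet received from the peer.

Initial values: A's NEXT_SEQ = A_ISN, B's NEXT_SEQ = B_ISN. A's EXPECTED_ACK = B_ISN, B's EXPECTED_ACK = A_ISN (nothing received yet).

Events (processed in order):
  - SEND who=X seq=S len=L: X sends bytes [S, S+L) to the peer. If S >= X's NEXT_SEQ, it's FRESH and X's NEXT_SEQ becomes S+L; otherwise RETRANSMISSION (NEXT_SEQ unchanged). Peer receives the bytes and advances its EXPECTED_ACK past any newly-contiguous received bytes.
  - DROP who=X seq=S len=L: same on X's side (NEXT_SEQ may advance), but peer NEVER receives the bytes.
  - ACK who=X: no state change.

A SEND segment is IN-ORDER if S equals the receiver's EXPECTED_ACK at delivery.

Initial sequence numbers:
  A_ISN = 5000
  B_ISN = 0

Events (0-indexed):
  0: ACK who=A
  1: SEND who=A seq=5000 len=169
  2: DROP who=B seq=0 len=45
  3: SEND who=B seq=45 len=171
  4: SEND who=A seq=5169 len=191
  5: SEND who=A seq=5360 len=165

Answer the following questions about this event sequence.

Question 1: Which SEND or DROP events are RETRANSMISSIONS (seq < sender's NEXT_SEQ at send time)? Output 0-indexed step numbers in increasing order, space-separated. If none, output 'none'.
Step 1: SEND seq=5000 -> fresh
Step 2: DROP seq=0 -> fresh
Step 3: SEND seq=45 -> fresh
Step 4: SEND seq=5169 -> fresh
Step 5: SEND seq=5360 -> fresh

Answer: none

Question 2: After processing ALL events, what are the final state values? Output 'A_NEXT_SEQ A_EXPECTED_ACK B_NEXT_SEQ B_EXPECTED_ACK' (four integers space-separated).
After event 0: A_seq=5000 A_ack=0 B_seq=0 B_ack=5000
After event 1: A_seq=5169 A_ack=0 B_seq=0 B_ack=5169
After event 2: A_seq=5169 A_ack=0 B_seq=45 B_ack=5169
After event 3: A_seq=5169 A_ack=0 B_seq=216 B_ack=5169
After event 4: A_seq=5360 A_ack=0 B_seq=216 B_ack=5360
After event 5: A_seq=5525 A_ack=0 B_seq=216 B_ack=5525

Answer: 5525 0 216 5525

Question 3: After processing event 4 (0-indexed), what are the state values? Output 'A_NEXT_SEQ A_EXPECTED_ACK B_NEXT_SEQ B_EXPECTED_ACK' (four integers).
After event 0: A_seq=5000 A_ack=0 B_seq=0 B_ack=5000
After event 1: A_seq=5169 A_ack=0 B_seq=0 B_ack=5169
After event 2: A_seq=5169 A_ack=0 B_seq=45 B_ack=5169
After event 3: A_seq=5169 A_ack=0 B_seq=216 B_ack=5169
After event 4: A_seq=5360 A_ack=0 B_seq=216 B_ack=5360

5360 0 216 5360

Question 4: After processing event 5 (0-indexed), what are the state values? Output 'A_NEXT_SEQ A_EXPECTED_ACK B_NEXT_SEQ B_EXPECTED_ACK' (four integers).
After event 0: A_seq=5000 A_ack=0 B_seq=0 B_ack=5000
After event 1: A_seq=5169 A_ack=0 B_seq=0 B_ack=5169
After event 2: A_seq=5169 A_ack=0 B_seq=45 B_ack=5169
After event 3: A_seq=5169 A_ack=0 B_seq=216 B_ack=5169
After event 4: A_seq=5360 A_ack=0 B_seq=216 B_ack=5360
After event 5: A_seq=5525 A_ack=0 B_seq=216 B_ack=5525

5525 0 216 5525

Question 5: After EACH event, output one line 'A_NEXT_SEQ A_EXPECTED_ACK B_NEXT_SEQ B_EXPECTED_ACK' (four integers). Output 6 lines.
5000 0 0 5000
5169 0 0 5169
5169 0 45 5169
5169 0 216 5169
5360 0 216 5360
5525 0 216 5525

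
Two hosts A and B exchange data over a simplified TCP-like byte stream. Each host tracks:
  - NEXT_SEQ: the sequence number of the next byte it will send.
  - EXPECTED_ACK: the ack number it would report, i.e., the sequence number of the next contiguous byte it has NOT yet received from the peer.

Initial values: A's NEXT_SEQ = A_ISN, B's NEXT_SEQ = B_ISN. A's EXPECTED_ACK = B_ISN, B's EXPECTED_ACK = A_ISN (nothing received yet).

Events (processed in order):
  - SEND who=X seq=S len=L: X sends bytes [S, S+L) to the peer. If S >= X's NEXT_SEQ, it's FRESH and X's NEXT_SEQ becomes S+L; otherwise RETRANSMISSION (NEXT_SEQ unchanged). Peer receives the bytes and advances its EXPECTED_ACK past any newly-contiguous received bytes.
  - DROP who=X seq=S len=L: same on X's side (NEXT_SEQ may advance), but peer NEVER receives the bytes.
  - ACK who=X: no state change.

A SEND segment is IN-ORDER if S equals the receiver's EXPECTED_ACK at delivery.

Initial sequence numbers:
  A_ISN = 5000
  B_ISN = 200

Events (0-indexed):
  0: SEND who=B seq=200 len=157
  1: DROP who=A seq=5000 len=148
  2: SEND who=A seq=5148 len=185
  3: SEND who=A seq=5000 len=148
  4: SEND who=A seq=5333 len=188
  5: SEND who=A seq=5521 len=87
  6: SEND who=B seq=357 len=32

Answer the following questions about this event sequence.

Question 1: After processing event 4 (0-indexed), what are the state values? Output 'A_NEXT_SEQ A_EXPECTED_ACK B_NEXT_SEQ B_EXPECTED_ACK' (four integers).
After event 0: A_seq=5000 A_ack=357 B_seq=357 B_ack=5000
After event 1: A_seq=5148 A_ack=357 B_seq=357 B_ack=5000
After event 2: A_seq=5333 A_ack=357 B_seq=357 B_ack=5000
After event 3: A_seq=5333 A_ack=357 B_seq=357 B_ack=5333
After event 4: A_seq=5521 A_ack=357 B_seq=357 B_ack=5521

5521 357 357 5521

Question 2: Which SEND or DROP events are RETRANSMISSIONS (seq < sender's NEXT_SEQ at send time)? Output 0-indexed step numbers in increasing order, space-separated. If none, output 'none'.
Answer: 3

Derivation:
Step 0: SEND seq=200 -> fresh
Step 1: DROP seq=5000 -> fresh
Step 2: SEND seq=5148 -> fresh
Step 3: SEND seq=5000 -> retransmit
Step 4: SEND seq=5333 -> fresh
Step 5: SEND seq=5521 -> fresh
Step 6: SEND seq=357 -> fresh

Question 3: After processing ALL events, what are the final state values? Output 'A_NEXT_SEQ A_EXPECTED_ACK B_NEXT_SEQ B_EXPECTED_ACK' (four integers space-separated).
After event 0: A_seq=5000 A_ack=357 B_seq=357 B_ack=5000
After event 1: A_seq=5148 A_ack=357 B_seq=357 B_ack=5000
After event 2: A_seq=5333 A_ack=357 B_seq=357 B_ack=5000
After event 3: A_seq=5333 A_ack=357 B_seq=357 B_ack=5333
After event 4: A_seq=5521 A_ack=357 B_seq=357 B_ack=5521
After event 5: A_seq=5608 A_ack=357 B_seq=357 B_ack=5608
After event 6: A_seq=5608 A_ack=389 B_seq=389 B_ack=5608

Answer: 5608 389 389 5608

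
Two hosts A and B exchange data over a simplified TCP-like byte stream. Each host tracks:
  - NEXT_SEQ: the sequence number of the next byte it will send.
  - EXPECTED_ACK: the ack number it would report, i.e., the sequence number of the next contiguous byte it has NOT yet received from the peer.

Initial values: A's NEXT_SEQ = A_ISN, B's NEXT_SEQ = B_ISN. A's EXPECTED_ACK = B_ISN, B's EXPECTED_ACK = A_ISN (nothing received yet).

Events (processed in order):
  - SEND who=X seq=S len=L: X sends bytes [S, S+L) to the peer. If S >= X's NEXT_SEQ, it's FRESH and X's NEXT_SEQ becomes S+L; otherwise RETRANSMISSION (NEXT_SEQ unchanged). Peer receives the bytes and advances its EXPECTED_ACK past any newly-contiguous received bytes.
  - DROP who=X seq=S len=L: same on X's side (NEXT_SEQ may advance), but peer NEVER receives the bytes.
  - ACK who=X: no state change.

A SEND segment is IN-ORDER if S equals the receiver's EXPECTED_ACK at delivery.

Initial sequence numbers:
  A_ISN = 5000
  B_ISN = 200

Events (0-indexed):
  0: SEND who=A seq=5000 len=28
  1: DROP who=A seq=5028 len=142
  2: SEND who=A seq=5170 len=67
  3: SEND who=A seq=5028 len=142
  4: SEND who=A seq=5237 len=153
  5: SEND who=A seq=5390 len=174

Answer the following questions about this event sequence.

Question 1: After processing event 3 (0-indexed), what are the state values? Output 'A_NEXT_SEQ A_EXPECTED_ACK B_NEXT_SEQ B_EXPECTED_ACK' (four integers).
After event 0: A_seq=5028 A_ack=200 B_seq=200 B_ack=5028
After event 1: A_seq=5170 A_ack=200 B_seq=200 B_ack=5028
After event 2: A_seq=5237 A_ack=200 B_seq=200 B_ack=5028
After event 3: A_seq=5237 A_ack=200 B_seq=200 B_ack=5237

5237 200 200 5237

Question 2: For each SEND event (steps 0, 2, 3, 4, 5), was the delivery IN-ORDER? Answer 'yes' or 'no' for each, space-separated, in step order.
Answer: yes no yes yes yes

Derivation:
Step 0: SEND seq=5000 -> in-order
Step 2: SEND seq=5170 -> out-of-order
Step 3: SEND seq=5028 -> in-order
Step 4: SEND seq=5237 -> in-order
Step 5: SEND seq=5390 -> in-order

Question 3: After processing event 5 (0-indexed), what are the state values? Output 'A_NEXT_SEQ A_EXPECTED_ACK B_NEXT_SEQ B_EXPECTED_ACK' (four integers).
After event 0: A_seq=5028 A_ack=200 B_seq=200 B_ack=5028
After event 1: A_seq=5170 A_ack=200 B_seq=200 B_ack=5028
After event 2: A_seq=5237 A_ack=200 B_seq=200 B_ack=5028
After event 3: A_seq=5237 A_ack=200 B_seq=200 B_ack=5237
After event 4: A_seq=5390 A_ack=200 B_seq=200 B_ack=5390
After event 5: A_seq=5564 A_ack=200 B_seq=200 B_ack=5564

5564 200 200 5564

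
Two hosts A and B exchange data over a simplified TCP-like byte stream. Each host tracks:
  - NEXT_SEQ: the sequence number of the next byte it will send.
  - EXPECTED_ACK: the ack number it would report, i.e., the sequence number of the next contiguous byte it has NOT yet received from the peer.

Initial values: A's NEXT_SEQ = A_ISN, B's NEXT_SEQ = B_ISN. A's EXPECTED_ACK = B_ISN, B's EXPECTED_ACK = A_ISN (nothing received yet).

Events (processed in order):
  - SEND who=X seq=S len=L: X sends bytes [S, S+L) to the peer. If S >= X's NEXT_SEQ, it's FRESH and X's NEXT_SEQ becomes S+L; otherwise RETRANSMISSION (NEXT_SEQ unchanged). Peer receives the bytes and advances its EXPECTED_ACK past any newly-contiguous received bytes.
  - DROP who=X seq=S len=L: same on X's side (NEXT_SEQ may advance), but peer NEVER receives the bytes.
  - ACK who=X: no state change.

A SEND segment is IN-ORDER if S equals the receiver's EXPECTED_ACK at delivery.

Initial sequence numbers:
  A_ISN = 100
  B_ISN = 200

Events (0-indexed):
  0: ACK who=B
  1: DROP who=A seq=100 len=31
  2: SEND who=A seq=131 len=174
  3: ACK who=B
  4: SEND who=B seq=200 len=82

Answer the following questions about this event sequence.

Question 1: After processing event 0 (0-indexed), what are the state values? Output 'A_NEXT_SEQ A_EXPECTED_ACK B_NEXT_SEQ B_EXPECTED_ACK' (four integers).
After event 0: A_seq=100 A_ack=200 B_seq=200 B_ack=100

100 200 200 100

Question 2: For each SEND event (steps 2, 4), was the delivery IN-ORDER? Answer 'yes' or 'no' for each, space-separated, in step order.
Answer: no yes

Derivation:
Step 2: SEND seq=131 -> out-of-order
Step 4: SEND seq=200 -> in-order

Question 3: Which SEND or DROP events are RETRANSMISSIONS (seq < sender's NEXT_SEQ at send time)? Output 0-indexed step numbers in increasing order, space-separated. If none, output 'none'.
Step 1: DROP seq=100 -> fresh
Step 2: SEND seq=131 -> fresh
Step 4: SEND seq=200 -> fresh

Answer: none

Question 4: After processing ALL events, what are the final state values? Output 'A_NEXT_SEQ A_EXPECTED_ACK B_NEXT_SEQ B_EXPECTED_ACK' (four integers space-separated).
After event 0: A_seq=100 A_ack=200 B_seq=200 B_ack=100
After event 1: A_seq=131 A_ack=200 B_seq=200 B_ack=100
After event 2: A_seq=305 A_ack=200 B_seq=200 B_ack=100
After event 3: A_seq=305 A_ack=200 B_seq=200 B_ack=100
After event 4: A_seq=305 A_ack=282 B_seq=282 B_ack=100

Answer: 305 282 282 100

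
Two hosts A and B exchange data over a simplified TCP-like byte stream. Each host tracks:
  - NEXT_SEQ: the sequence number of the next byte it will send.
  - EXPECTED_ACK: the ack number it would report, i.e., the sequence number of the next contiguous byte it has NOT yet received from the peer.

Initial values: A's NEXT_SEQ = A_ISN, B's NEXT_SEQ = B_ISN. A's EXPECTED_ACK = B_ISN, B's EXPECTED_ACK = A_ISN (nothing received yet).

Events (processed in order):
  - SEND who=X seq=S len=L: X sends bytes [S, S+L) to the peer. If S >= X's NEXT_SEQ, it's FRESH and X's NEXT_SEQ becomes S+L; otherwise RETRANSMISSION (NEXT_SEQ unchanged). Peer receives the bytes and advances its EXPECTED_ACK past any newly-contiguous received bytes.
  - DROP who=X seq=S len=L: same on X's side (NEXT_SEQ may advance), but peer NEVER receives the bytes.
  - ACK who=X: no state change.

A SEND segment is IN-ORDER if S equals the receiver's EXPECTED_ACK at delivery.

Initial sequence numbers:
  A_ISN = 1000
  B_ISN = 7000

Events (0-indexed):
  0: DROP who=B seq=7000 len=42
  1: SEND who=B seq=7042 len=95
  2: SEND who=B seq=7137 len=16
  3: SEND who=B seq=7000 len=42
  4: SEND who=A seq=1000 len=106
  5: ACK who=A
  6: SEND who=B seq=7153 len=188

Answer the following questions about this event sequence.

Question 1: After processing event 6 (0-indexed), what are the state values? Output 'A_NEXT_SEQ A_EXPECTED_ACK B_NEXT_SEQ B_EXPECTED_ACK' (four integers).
After event 0: A_seq=1000 A_ack=7000 B_seq=7042 B_ack=1000
After event 1: A_seq=1000 A_ack=7000 B_seq=7137 B_ack=1000
After event 2: A_seq=1000 A_ack=7000 B_seq=7153 B_ack=1000
After event 3: A_seq=1000 A_ack=7153 B_seq=7153 B_ack=1000
After event 4: A_seq=1106 A_ack=7153 B_seq=7153 B_ack=1106
After event 5: A_seq=1106 A_ack=7153 B_seq=7153 B_ack=1106
After event 6: A_seq=1106 A_ack=7341 B_seq=7341 B_ack=1106

1106 7341 7341 1106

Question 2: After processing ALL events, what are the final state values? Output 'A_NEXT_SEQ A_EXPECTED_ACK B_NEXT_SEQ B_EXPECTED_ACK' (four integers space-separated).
Answer: 1106 7341 7341 1106

Derivation:
After event 0: A_seq=1000 A_ack=7000 B_seq=7042 B_ack=1000
After event 1: A_seq=1000 A_ack=7000 B_seq=7137 B_ack=1000
After event 2: A_seq=1000 A_ack=7000 B_seq=7153 B_ack=1000
After event 3: A_seq=1000 A_ack=7153 B_seq=7153 B_ack=1000
After event 4: A_seq=1106 A_ack=7153 B_seq=7153 B_ack=1106
After event 5: A_seq=1106 A_ack=7153 B_seq=7153 B_ack=1106
After event 6: A_seq=1106 A_ack=7341 B_seq=7341 B_ack=1106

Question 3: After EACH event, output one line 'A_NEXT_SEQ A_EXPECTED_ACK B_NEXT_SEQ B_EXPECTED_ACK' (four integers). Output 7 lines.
1000 7000 7042 1000
1000 7000 7137 1000
1000 7000 7153 1000
1000 7153 7153 1000
1106 7153 7153 1106
1106 7153 7153 1106
1106 7341 7341 1106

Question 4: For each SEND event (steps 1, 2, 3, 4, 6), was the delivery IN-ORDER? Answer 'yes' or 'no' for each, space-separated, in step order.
Step 1: SEND seq=7042 -> out-of-order
Step 2: SEND seq=7137 -> out-of-order
Step 3: SEND seq=7000 -> in-order
Step 4: SEND seq=1000 -> in-order
Step 6: SEND seq=7153 -> in-order

Answer: no no yes yes yes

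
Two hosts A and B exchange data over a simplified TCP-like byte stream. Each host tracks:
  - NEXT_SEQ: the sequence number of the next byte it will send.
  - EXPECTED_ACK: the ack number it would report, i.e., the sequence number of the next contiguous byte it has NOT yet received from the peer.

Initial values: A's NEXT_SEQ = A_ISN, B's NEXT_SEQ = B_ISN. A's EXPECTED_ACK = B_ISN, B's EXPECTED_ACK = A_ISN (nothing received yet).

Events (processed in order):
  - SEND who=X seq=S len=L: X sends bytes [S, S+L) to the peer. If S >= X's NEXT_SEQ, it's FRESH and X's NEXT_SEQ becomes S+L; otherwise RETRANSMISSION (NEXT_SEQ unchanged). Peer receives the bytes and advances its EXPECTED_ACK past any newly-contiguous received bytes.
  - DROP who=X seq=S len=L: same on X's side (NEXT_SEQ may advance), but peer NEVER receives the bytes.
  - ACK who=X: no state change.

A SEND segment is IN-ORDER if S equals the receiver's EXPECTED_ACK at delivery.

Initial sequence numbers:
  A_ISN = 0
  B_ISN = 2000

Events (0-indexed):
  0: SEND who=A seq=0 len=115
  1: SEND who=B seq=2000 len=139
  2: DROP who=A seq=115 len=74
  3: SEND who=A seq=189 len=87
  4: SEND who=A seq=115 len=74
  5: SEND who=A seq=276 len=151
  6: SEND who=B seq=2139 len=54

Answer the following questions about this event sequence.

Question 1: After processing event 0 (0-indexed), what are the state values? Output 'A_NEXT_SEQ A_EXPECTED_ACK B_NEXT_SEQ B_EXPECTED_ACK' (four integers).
After event 0: A_seq=115 A_ack=2000 B_seq=2000 B_ack=115

115 2000 2000 115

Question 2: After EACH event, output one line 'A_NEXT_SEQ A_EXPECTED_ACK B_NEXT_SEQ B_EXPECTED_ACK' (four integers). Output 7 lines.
115 2000 2000 115
115 2139 2139 115
189 2139 2139 115
276 2139 2139 115
276 2139 2139 276
427 2139 2139 427
427 2193 2193 427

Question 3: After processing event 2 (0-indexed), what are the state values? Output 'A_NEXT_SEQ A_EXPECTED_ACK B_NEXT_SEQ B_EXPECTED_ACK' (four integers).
After event 0: A_seq=115 A_ack=2000 B_seq=2000 B_ack=115
After event 1: A_seq=115 A_ack=2139 B_seq=2139 B_ack=115
After event 2: A_seq=189 A_ack=2139 B_seq=2139 B_ack=115

189 2139 2139 115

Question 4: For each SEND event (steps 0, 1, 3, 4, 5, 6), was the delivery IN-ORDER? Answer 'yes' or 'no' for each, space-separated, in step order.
Answer: yes yes no yes yes yes

Derivation:
Step 0: SEND seq=0 -> in-order
Step 1: SEND seq=2000 -> in-order
Step 3: SEND seq=189 -> out-of-order
Step 4: SEND seq=115 -> in-order
Step 5: SEND seq=276 -> in-order
Step 6: SEND seq=2139 -> in-order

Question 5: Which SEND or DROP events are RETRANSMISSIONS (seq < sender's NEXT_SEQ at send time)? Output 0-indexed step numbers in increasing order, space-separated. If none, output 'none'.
Answer: 4

Derivation:
Step 0: SEND seq=0 -> fresh
Step 1: SEND seq=2000 -> fresh
Step 2: DROP seq=115 -> fresh
Step 3: SEND seq=189 -> fresh
Step 4: SEND seq=115 -> retransmit
Step 5: SEND seq=276 -> fresh
Step 6: SEND seq=2139 -> fresh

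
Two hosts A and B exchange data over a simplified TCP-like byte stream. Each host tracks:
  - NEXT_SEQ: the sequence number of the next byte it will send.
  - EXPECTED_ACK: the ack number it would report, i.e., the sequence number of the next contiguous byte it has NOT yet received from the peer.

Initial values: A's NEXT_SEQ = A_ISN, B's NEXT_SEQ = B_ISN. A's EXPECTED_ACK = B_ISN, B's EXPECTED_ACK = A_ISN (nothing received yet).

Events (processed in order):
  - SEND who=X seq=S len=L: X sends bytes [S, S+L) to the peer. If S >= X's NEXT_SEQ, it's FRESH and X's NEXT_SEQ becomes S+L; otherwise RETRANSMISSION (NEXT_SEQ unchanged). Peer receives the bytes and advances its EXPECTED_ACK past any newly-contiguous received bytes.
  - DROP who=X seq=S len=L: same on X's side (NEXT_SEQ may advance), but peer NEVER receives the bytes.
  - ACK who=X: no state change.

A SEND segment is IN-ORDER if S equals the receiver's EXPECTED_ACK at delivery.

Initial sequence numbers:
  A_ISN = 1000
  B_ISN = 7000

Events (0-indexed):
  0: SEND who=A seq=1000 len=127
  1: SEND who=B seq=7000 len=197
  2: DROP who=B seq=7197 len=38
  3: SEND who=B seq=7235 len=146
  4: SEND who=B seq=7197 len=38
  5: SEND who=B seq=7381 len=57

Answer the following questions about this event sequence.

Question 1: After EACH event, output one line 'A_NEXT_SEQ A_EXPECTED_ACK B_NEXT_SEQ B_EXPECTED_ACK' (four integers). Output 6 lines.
1127 7000 7000 1127
1127 7197 7197 1127
1127 7197 7235 1127
1127 7197 7381 1127
1127 7381 7381 1127
1127 7438 7438 1127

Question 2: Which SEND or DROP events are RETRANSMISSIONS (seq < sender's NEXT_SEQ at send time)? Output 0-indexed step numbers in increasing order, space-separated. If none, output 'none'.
Answer: 4

Derivation:
Step 0: SEND seq=1000 -> fresh
Step 1: SEND seq=7000 -> fresh
Step 2: DROP seq=7197 -> fresh
Step 3: SEND seq=7235 -> fresh
Step 4: SEND seq=7197 -> retransmit
Step 5: SEND seq=7381 -> fresh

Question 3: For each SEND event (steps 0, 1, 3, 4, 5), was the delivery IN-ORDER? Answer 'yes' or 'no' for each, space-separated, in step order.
Step 0: SEND seq=1000 -> in-order
Step 1: SEND seq=7000 -> in-order
Step 3: SEND seq=7235 -> out-of-order
Step 4: SEND seq=7197 -> in-order
Step 5: SEND seq=7381 -> in-order

Answer: yes yes no yes yes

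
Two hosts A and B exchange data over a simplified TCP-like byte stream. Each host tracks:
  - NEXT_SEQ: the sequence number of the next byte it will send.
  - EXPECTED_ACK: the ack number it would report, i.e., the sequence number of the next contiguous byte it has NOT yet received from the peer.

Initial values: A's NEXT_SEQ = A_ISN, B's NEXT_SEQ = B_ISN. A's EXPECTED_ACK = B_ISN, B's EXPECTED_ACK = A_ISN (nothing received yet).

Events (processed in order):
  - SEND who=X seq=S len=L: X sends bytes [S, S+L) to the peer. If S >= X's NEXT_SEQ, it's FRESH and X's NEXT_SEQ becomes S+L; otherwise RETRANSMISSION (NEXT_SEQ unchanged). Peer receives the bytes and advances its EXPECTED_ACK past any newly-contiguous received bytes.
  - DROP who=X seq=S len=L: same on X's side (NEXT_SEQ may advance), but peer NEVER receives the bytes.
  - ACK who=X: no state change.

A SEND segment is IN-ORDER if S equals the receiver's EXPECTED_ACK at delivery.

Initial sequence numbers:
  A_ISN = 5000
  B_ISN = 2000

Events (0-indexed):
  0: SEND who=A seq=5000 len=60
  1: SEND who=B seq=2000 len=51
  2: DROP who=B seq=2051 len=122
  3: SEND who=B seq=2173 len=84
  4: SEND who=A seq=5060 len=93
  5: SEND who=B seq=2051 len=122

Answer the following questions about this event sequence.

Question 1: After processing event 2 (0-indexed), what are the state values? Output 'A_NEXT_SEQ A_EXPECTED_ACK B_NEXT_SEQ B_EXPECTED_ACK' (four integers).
After event 0: A_seq=5060 A_ack=2000 B_seq=2000 B_ack=5060
After event 1: A_seq=5060 A_ack=2051 B_seq=2051 B_ack=5060
After event 2: A_seq=5060 A_ack=2051 B_seq=2173 B_ack=5060

5060 2051 2173 5060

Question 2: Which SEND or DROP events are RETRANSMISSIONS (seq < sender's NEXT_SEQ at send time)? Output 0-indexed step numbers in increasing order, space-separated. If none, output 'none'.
Answer: 5

Derivation:
Step 0: SEND seq=5000 -> fresh
Step 1: SEND seq=2000 -> fresh
Step 2: DROP seq=2051 -> fresh
Step 3: SEND seq=2173 -> fresh
Step 4: SEND seq=5060 -> fresh
Step 5: SEND seq=2051 -> retransmit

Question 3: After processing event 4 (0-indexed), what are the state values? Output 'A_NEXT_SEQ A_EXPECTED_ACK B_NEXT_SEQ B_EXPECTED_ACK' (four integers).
After event 0: A_seq=5060 A_ack=2000 B_seq=2000 B_ack=5060
After event 1: A_seq=5060 A_ack=2051 B_seq=2051 B_ack=5060
After event 2: A_seq=5060 A_ack=2051 B_seq=2173 B_ack=5060
After event 3: A_seq=5060 A_ack=2051 B_seq=2257 B_ack=5060
After event 4: A_seq=5153 A_ack=2051 B_seq=2257 B_ack=5153

5153 2051 2257 5153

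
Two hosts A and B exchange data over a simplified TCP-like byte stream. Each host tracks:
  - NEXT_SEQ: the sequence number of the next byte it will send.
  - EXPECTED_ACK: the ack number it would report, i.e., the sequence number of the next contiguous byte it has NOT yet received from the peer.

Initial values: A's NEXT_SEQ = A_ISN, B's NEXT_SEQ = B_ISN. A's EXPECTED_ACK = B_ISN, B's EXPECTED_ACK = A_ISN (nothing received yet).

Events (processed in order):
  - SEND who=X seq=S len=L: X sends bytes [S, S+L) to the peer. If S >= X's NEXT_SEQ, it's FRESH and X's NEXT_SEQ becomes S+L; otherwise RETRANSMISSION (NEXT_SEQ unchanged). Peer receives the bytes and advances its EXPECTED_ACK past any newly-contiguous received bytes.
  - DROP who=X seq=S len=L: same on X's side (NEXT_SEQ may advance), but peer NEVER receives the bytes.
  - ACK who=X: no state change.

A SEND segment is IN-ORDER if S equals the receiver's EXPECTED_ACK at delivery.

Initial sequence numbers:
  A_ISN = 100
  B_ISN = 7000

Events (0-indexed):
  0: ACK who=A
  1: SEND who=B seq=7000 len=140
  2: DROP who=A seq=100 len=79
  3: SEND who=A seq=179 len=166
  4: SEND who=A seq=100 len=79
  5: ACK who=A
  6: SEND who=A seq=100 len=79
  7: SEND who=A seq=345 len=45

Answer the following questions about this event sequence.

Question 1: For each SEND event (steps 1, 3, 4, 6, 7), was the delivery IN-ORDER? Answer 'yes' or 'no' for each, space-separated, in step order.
Answer: yes no yes no yes

Derivation:
Step 1: SEND seq=7000 -> in-order
Step 3: SEND seq=179 -> out-of-order
Step 4: SEND seq=100 -> in-order
Step 6: SEND seq=100 -> out-of-order
Step 7: SEND seq=345 -> in-order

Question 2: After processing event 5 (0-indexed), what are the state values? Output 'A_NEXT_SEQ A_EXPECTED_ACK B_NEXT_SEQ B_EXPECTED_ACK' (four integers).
After event 0: A_seq=100 A_ack=7000 B_seq=7000 B_ack=100
After event 1: A_seq=100 A_ack=7140 B_seq=7140 B_ack=100
After event 2: A_seq=179 A_ack=7140 B_seq=7140 B_ack=100
After event 3: A_seq=345 A_ack=7140 B_seq=7140 B_ack=100
After event 4: A_seq=345 A_ack=7140 B_seq=7140 B_ack=345
After event 5: A_seq=345 A_ack=7140 B_seq=7140 B_ack=345

345 7140 7140 345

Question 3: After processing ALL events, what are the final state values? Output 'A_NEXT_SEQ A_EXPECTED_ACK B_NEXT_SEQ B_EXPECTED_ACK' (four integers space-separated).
After event 0: A_seq=100 A_ack=7000 B_seq=7000 B_ack=100
After event 1: A_seq=100 A_ack=7140 B_seq=7140 B_ack=100
After event 2: A_seq=179 A_ack=7140 B_seq=7140 B_ack=100
After event 3: A_seq=345 A_ack=7140 B_seq=7140 B_ack=100
After event 4: A_seq=345 A_ack=7140 B_seq=7140 B_ack=345
After event 5: A_seq=345 A_ack=7140 B_seq=7140 B_ack=345
After event 6: A_seq=345 A_ack=7140 B_seq=7140 B_ack=345
After event 7: A_seq=390 A_ack=7140 B_seq=7140 B_ack=390

Answer: 390 7140 7140 390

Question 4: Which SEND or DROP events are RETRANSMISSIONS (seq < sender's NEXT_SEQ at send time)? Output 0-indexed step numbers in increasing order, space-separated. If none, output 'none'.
Step 1: SEND seq=7000 -> fresh
Step 2: DROP seq=100 -> fresh
Step 3: SEND seq=179 -> fresh
Step 4: SEND seq=100 -> retransmit
Step 6: SEND seq=100 -> retransmit
Step 7: SEND seq=345 -> fresh

Answer: 4 6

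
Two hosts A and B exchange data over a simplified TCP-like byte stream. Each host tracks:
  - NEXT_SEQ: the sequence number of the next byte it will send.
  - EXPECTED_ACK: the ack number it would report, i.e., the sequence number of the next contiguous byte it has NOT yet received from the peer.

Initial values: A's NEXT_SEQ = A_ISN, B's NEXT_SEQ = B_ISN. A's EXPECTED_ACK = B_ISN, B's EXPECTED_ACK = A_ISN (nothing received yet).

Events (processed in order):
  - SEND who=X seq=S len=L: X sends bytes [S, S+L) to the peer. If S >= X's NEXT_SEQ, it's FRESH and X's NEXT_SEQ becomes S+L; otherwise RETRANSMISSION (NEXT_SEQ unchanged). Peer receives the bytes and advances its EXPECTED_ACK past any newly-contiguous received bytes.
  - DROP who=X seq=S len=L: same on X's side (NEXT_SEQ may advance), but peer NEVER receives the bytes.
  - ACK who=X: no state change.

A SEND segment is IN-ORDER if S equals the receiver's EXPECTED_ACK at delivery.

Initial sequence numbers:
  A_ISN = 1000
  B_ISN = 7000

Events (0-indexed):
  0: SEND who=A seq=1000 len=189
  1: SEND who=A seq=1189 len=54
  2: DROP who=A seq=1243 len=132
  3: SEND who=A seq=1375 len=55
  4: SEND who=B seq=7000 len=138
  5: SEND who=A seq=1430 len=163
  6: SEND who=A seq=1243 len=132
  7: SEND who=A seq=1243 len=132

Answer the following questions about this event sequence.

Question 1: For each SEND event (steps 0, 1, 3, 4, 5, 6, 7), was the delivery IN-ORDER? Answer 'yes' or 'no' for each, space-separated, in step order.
Step 0: SEND seq=1000 -> in-order
Step 1: SEND seq=1189 -> in-order
Step 3: SEND seq=1375 -> out-of-order
Step 4: SEND seq=7000 -> in-order
Step 5: SEND seq=1430 -> out-of-order
Step 6: SEND seq=1243 -> in-order
Step 7: SEND seq=1243 -> out-of-order

Answer: yes yes no yes no yes no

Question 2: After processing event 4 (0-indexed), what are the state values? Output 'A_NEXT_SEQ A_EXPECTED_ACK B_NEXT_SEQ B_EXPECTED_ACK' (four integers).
After event 0: A_seq=1189 A_ack=7000 B_seq=7000 B_ack=1189
After event 1: A_seq=1243 A_ack=7000 B_seq=7000 B_ack=1243
After event 2: A_seq=1375 A_ack=7000 B_seq=7000 B_ack=1243
After event 3: A_seq=1430 A_ack=7000 B_seq=7000 B_ack=1243
After event 4: A_seq=1430 A_ack=7138 B_seq=7138 B_ack=1243

1430 7138 7138 1243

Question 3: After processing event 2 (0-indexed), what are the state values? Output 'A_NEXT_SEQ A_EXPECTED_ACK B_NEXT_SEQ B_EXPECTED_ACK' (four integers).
After event 0: A_seq=1189 A_ack=7000 B_seq=7000 B_ack=1189
After event 1: A_seq=1243 A_ack=7000 B_seq=7000 B_ack=1243
After event 2: A_seq=1375 A_ack=7000 B_seq=7000 B_ack=1243

1375 7000 7000 1243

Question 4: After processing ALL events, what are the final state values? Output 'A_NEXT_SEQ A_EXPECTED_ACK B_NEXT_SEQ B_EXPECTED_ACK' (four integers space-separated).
Answer: 1593 7138 7138 1593

Derivation:
After event 0: A_seq=1189 A_ack=7000 B_seq=7000 B_ack=1189
After event 1: A_seq=1243 A_ack=7000 B_seq=7000 B_ack=1243
After event 2: A_seq=1375 A_ack=7000 B_seq=7000 B_ack=1243
After event 3: A_seq=1430 A_ack=7000 B_seq=7000 B_ack=1243
After event 4: A_seq=1430 A_ack=7138 B_seq=7138 B_ack=1243
After event 5: A_seq=1593 A_ack=7138 B_seq=7138 B_ack=1243
After event 6: A_seq=1593 A_ack=7138 B_seq=7138 B_ack=1593
After event 7: A_seq=1593 A_ack=7138 B_seq=7138 B_ack=1593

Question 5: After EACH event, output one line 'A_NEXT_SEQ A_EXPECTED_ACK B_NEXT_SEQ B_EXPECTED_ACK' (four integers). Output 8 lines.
1189 7000 7000 1189
1243 7000 7000 1243
1375 7000 7000 1243
1430 7000 7000 1243
1430 7138 7138 1243
1593 7138 7138 1243
1593 7138 7138 1593
1593 7138 7138 1593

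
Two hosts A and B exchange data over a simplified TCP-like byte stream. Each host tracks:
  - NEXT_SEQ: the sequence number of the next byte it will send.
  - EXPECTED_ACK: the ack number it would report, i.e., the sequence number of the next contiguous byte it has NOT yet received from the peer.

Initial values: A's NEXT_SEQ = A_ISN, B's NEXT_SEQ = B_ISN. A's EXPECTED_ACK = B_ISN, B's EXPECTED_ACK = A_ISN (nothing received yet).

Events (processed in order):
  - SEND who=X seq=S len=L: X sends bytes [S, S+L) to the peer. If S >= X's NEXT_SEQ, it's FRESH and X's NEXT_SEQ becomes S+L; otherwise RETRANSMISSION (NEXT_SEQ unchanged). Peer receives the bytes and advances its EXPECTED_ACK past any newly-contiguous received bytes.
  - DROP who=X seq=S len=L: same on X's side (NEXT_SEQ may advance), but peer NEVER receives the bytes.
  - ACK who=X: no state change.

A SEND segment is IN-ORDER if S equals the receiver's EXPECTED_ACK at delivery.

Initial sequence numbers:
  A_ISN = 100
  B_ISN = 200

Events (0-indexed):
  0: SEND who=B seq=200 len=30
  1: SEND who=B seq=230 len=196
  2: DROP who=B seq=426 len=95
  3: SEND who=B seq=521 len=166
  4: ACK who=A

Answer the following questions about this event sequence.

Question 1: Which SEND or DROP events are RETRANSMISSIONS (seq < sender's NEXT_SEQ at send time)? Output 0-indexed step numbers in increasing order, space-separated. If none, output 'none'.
Answer: none

Derivation:
Step 0: SEND seq=200 -> fresh
Step 1: SEND seq=230 -> fresh
Step 2: DROP seq=426 -> fresh
Step 3: SEND seq=521 -> fresh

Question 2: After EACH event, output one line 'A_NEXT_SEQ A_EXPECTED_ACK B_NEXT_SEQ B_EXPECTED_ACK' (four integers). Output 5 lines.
100 230 230 100
100 426 426 100
100 426 521 100
100 426 687 100
100 426 687 100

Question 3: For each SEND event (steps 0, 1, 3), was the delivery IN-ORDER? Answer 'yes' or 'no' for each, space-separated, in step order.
Step 0: SEND seq=200 -> in-order
Step 1: SEND seq=230 -> in-order
Step 3: SEND seq=521 -> out-of-order

Answer: yes yes no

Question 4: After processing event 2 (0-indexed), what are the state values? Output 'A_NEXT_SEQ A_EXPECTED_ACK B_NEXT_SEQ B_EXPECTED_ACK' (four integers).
After event 0: A_seq=100 A_ack=230 B_seq=230 B_ack=100
After event 1: A_seq=100 A_ack=426 B_seq=426 B_ack=100
After event 2: A_seq=100 A_ack=426 B_seq=521 B_ack=100

100 426 521 100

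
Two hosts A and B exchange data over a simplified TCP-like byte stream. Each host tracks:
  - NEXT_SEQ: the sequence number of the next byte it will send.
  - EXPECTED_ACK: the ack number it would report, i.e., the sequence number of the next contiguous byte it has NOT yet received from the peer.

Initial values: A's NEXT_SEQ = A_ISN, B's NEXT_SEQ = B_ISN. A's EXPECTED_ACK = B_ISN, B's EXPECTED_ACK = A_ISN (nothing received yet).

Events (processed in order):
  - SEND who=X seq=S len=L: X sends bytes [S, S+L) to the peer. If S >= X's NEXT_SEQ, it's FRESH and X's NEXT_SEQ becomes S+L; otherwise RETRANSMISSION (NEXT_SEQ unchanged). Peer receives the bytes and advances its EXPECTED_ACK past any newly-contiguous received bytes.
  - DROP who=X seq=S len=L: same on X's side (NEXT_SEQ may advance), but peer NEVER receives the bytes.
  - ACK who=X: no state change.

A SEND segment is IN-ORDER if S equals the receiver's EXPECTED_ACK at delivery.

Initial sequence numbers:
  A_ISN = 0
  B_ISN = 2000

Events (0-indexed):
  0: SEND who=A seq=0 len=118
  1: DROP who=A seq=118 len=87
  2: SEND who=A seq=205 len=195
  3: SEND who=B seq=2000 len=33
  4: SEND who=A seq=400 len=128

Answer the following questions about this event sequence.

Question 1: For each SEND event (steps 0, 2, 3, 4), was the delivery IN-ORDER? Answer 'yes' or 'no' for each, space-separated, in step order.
Answer: yes no yes no

Derivation:
Step 0: SEND seq=0 -> in-order
Step 2: SEND seq=205 -> out-of-order
Step 3: SEND seq=2000 -> in-order
Step 4: SEND seq=400 -> out-of-order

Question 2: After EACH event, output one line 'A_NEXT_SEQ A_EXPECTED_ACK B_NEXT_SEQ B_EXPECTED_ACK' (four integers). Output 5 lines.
118 2000 2000 118
205 2000 2000 118
400 2000 2000 118
400 2033 2033 118
528 2033 2033 118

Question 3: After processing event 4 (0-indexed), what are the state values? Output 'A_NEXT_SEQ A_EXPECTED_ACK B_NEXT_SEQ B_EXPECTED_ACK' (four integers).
After event 0: A_seq=118 A_ack=2000 B_seq=2000 B_ack=118
After event 1: A_seq=205 A_ack=2000 B_seq=2000 B_ack=118
After event 2: A_seq=400 A_ack=2000 B_seq=2000 B_ack=118
After event 3: A_seq=400 A_ack=2033 B_seq=2033 B_ack=118
After event 4: A_seq=528 A_ack=2033 B_seq=2033 B_ack=118

528 2033 2033 118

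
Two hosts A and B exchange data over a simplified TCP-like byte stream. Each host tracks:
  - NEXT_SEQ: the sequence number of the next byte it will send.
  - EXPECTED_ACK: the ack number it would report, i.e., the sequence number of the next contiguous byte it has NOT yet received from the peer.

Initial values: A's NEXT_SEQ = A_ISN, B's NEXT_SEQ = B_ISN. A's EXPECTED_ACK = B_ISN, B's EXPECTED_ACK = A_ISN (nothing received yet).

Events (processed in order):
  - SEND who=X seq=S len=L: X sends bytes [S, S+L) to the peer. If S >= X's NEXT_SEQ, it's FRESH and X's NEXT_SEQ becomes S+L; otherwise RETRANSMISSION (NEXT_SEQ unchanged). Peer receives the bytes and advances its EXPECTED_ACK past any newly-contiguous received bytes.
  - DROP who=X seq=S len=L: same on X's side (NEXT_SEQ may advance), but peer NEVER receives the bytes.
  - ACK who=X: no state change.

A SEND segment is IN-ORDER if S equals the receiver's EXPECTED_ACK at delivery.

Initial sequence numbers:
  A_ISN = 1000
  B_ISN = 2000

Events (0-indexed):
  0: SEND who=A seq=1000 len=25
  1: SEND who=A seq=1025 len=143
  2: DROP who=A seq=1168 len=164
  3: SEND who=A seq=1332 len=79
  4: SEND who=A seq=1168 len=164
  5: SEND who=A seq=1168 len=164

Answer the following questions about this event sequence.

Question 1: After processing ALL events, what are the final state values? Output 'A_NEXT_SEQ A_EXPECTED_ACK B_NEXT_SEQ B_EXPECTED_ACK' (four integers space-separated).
After event 0: A_seq=1025 A_ack=2000 B_seq=2000 B_ack=1025
After event 1: A_seq=1168 A_ack=2000 B_seq=2000 B_ack=1168
After event 2: A_seq=1332 A_ack=2000 B_seq=2000 B_ack=1168
After event 3: A_seq=1411 A_ack=2000 B_seq=2000 B_ack=1168
After event 4: A_seq=1411 A_ack=2000 B_seq=2000 B_ack=1411
After event 5: A_seq=1411 A_ack=2000 B_seq=2000 B_ack=1411

Answer: 1411 2000 2000 1411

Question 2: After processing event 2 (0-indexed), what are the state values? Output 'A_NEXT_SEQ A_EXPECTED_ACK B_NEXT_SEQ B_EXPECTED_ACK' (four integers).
After event 0: A_seq=1025 A_ack=2000 B_seq=2000 B_ack=1025
After event 1: A_seq=1168 A_ack=2000 B_seq=2000 B_ack=1168
After event 2: A_seq=1332 A_ack=2000 B_seq=2000 B_ack=1168

1332 2000 2000 1168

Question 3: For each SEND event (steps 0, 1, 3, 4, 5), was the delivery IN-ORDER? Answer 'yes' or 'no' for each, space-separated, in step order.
Answer: yes yes no yes no

Derivation:
Step 0: SEND seq=1000 -> in-order
Step 1: SEND seq=1025 -> in-order
Step 3: SEND seq=1332 -> out-of-order
Step 4: SEND seq=1168 -> in-order
Step 5: SEND seq=1168 -> out-of-order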